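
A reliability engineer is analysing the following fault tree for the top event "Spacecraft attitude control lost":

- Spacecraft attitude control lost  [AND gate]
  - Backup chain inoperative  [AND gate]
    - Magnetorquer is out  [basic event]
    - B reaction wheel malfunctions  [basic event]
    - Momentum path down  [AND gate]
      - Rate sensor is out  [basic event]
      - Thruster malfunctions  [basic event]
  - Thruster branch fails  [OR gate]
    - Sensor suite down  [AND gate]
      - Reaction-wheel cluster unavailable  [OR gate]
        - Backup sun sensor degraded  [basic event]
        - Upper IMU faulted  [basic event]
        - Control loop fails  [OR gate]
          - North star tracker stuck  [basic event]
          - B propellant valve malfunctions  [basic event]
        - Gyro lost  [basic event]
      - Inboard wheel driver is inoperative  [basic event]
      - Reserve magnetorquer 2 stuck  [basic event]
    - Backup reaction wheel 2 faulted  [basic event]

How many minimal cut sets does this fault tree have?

6

Momentum path down [AND]: one cut set from each child combined → 1 × 1 = 1 cut set(s).
Backup chain inoperative [AND]: one cut set from each child combined → 1 × 1 × 1 = 1 cut set(s).
Control loop fails [OR]: union of children's cut sets → 2 cut set(s).
Reaction-wheel cluster unavailable [OR]: union of children's cut sets → 5 cut set(s).
Sensor suite down [AND]: one cut set from each child combined → 5 × 1 × 1 = 5 cut set(s).
Thruster branch fails [OR]: union of children's cut sets → 6 cut set(s).
Spacecraft attitude control lost [AND]: one cut set from each child combined → 1 × 6 = 6 cut set(s).
Minimal cut sets: {B reaction wheel malfunctions, Backup sun sensor degraded, Inboard wheel driver is inoperative, Magnetorquer is out, Rate sensor is out, Reserve magnetorquer 2 stuck, Thruster malfunctions}; {B reaction wheel malfunctions, Inboard wheel driver is inoperative, Magnetorquer is out, Rate sensor is out, Reserve magnetorquer 2 stuck, Thruster malfunctions, Upper IMU faulted}; {B reaction wheel malfunctions, Inboard wheel driver is inoperative, Magnetorquer is out, North star tracker stuck, Rate sensor is out, Reserve magnetorquer 2 stuck, Thruster malfunctions}; {B propellant valve malfunctions, B reaction wheel malfunctions, Inboard wheel driver is inoperative, Magnetorquer is out, Rate sensor is out, Reserve magnetorquer 2 stuck, Thruster malfunctions}; {B reaction wheel malfunctions, Gyro lost, Inboard wheel driver is inoperative, Magnetorquer is out, Rate sensor is out, Reserve magnetorquer 2 stuck, Thruster malfunctions}; {B reaction wheel malfunctions, Backup reaction wheel 2 faulted, Magnetorquer is out, Rate sensor is out, Thruster malfunctions}.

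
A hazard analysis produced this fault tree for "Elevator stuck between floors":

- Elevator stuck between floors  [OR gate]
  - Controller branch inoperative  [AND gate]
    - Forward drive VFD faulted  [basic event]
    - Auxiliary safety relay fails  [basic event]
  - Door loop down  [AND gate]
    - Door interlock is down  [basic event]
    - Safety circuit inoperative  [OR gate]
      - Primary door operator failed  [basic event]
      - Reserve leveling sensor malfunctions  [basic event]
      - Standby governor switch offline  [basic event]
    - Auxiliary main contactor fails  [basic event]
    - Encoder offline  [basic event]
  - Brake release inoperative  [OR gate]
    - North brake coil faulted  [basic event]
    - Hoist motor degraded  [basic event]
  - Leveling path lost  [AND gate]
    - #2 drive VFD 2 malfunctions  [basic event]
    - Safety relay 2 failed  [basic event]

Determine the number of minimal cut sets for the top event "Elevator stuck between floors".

Controller branch inoperative [AND]: one cut set from each child combined → 1 × 1 = 1 cut set(s).
Safety circuit inoperative [OR]: union of children's cut sets → 3 cut set(s).
Door loop down [AND]: one cut set from each child combined → 1 × 3 × 1 × 1 = 3 cut set(s).
Brake release inoperative [OR]: union of children's cut sets → 2 cut set(s).
Leveling path lost [AND]: one cut set from each child combined → 1 × 1 = 1 cut set(s).
Elevator stuck between floors [OR]: union of children's cut sets → 7 cut set(s).
Minimal cut sets: {Auxiliary safety relay fails, Forward drive VFD faulted}; {Auxiliary main contactor fails, Door interlock is down, Encoder offline, Primary door operator failed}; {Auxiliary main contactor fails, Door interlock is down, Encoder offline, Reserve leveling sensor malfunctions}; {Auxiliary main contactor fails, Door interlock is down, Encoder offline, Standby governor switch offline}; {North brake coil faulted}; {Hoist motor degraded}; {#2 drive VFD 2 malfunctions, Safety relay 2 failed}.

7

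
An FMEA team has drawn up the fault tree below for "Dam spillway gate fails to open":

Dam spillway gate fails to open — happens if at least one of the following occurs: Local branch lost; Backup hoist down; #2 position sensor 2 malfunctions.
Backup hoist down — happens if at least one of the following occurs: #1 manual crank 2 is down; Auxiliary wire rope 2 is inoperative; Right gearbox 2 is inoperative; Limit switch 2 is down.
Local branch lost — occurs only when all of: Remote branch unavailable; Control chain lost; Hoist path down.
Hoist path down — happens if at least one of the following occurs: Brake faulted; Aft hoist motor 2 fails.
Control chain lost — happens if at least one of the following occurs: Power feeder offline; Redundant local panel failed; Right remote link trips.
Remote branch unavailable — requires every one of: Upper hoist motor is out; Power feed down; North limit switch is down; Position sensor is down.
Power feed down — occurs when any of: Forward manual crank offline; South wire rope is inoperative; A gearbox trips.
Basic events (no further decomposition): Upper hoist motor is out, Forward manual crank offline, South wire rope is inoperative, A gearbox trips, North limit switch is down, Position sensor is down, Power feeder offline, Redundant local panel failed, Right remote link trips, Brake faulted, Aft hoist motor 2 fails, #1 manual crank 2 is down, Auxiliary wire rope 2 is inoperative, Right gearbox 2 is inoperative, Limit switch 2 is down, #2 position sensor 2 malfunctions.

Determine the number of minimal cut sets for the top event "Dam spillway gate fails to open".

Power feed down [OR]: union of children's cut sets → 3 cut set(s).
Remote branch unavailable [AND]: one cut set from each child combined → 1 × 3 × 1 × 1 = 3 cut set(s).
Control chain lost [OR]: union of children's cut sets → 3 cut set(s).
Hoist path down [OR]: union of children's cut sets → 2 cut set(s).
Local branch lost [AND]: one cut set from each child combined → 3 × 3 × 2 = 18 cut set(s).
Backup hoist down [OR]: union of children's cut sets → 4 cut set(s).
Dam spillway gate fails to open [OR]: union of children's cut sets → 23 cut set(s).

23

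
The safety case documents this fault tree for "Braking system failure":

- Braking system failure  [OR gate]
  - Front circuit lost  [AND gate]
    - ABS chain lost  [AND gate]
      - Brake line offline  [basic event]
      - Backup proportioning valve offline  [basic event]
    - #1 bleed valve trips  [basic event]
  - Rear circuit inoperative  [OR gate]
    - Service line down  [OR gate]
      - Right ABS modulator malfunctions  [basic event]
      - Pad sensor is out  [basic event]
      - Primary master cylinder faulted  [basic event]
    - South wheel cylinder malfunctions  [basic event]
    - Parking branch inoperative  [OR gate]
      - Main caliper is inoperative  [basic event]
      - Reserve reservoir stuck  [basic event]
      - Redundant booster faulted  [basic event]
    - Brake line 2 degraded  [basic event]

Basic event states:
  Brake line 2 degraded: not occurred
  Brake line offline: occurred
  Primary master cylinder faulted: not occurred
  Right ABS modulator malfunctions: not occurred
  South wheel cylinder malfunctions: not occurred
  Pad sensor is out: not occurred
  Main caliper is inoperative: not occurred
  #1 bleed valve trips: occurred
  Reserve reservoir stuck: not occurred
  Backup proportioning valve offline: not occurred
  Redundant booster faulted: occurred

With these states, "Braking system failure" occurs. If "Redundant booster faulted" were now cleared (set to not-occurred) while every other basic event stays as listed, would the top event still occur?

Counterfactual: set "Redundant booster faulted" to not occurred.
ABS chain lost [AND]: Brake line offline=occurs, Backup proportioning valve offline=not → not all inputs occur → does not occur.
Front circuit lost [AND]: ABS chain lost=not, #1 bleed valve trips=occurs → not all inputs occur → does not occur.
Service line down [OR]: Right ABS modulator malfunctions=not, Pad sensor is out=not, Primary master cylinder faulted=not → no input occurs → does not occur.
Parking branch inoperative [OR]: Main caliper is inoperative=not, Reserve reservoir stuck=not, Redundant booster faulted=not → no input occurs → does not occur.
Rear circuit inoperative [OR]: Service line down=not, South wheel cylinder malfunctions=not, Parking branch inoperative=not, Brake line 2 degraded=not → no input occurs → does not occur.
Braking system failure [OR]: Front circuit lost=not, Rear circuit inoperative=not → no input occurs → does not occur.

No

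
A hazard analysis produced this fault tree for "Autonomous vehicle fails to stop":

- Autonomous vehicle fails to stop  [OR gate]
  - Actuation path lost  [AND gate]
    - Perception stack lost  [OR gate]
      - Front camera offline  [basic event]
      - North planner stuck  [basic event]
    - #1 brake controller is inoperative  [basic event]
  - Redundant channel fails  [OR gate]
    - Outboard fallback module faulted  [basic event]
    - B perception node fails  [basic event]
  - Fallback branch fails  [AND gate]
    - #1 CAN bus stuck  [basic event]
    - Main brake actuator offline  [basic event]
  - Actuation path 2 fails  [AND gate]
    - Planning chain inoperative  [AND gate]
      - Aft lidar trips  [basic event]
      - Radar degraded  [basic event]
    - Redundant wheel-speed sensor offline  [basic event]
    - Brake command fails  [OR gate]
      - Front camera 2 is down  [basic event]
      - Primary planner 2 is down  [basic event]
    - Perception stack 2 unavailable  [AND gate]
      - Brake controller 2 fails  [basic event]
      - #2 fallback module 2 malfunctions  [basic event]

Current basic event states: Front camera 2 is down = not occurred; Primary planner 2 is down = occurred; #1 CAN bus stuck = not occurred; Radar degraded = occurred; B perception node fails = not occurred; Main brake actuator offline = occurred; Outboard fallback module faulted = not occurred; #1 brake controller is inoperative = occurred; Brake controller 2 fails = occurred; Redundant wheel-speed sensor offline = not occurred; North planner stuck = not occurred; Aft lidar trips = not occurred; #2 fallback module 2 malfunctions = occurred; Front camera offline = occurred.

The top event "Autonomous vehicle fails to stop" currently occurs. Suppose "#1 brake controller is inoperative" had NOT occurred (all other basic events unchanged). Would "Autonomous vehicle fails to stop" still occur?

No

Counterfactual: set "#1 brake controller is inoperative" to not occurred.
Perception stack lost [OR]: Front camera offline=occurs, North planner stuck=not → at least one input occurs → occurs.
Actuation path lost [AND]: Perception stack lost=occurs, #1 brake controller is inoperative=not → not all inputs occur → does not occur.
Redundant channel fails [OR]: Outboard fallback module faulted=not, B perception node fails=not → no input occurs → does not occur.
Fallback branch fails [AND]: #1 CAN bus stuck=not, Main brake actuator offline=occurs → not all inputs occur → does not occur.
Planning chain inoperative [AND]: Aft lidar trips=not, Radar degraded=occurs → not all inputs occur → does not occur.
Brake command fails [OR]: Front camera 2 is down=not, Primary planner 2 is down=occurs → at least one input occurs → occurs.
Perception stack 2 unavailable [AND]: Brake controller 2 fails=occurs, #2 fallback module 2 malfunctions=occurs → all inputs occur → occurs.
Actuation path 2 fails [AND]: Planning chain inoperative=not, Redundant wheel-speed sensor offline=not, Brake command fails=occurs, Perception stack 2 unavailable=occurs → not all inputs occur → does not occur.
Autonomous vehicle fails to stop [OR]: Actuation path lost=not, Redundant channel fails=not, Fallback branch fails=not, Actuation path 2 fails=not → no input occurs → does not occur.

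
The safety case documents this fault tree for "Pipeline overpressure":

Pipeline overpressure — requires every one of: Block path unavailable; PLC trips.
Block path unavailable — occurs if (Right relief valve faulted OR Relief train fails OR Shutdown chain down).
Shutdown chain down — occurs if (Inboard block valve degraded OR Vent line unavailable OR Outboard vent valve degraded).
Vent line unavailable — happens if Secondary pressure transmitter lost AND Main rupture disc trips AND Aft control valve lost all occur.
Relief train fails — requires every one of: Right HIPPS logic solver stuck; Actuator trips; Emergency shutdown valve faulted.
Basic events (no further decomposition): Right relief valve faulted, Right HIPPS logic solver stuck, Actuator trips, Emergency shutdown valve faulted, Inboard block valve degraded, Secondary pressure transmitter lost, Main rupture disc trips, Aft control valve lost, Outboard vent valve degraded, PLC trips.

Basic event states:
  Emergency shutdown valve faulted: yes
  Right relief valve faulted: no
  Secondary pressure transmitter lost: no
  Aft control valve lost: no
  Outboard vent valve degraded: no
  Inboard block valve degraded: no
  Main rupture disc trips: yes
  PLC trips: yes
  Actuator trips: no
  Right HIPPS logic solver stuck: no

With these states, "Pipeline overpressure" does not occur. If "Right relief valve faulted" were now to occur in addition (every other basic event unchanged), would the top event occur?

Counterfactual: set "Right relief valve faulted" to occurred.
Relief train fails [AND]: Right HIPPS logic solver stuck=not, Actuator trips=not, Emergency shutdown valve faulted=occurs → not all inputs occur → does not occur.
Vent line unavailable [AND]: Secondary pressure transmitter lost=not, Main rupture disc trips=occurs, Aft control valve lost=not → not all inputs occur → does not occur.
Shutdown chain down [OR]: Inboard block valve degraded=not, Vent line unavailable=not, Outboard vent valve degraded=not → no input occurs → does not occur.
Block path unavailable [OR]: Right relief valve faulted=occurs, Relief train fails=not, Shutdown chain down=not → at least one input occurs → occurs.
Pipeline overpressure [AND]: Block path unavailable=occurs, PLC trips=occurs → all inputs occur → occurs.

Yes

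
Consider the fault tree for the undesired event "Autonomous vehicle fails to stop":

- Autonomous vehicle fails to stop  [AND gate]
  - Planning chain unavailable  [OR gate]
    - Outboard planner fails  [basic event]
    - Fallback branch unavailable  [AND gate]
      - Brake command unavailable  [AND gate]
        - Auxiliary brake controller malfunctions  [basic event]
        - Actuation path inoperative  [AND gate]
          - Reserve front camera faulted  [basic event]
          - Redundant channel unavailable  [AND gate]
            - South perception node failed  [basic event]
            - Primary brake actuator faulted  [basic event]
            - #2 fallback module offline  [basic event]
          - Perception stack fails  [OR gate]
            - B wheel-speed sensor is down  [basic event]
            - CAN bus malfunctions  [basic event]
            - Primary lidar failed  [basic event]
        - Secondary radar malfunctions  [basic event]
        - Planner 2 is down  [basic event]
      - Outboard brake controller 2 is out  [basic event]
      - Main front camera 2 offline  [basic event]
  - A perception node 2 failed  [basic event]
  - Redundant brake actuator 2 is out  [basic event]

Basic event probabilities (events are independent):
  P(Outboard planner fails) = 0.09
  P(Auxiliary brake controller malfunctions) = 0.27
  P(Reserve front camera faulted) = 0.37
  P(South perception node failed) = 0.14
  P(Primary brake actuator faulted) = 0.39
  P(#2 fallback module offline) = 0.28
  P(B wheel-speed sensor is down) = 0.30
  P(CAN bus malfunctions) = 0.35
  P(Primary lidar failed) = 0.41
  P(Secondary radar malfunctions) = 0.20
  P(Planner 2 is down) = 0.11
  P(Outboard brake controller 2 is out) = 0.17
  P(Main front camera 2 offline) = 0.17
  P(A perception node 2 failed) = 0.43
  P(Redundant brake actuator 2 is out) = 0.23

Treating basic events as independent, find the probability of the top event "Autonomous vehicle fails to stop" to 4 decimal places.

P(Redundant channel unavailable) [AND] = 0.14 × 0.39 × 0.28 = 0.015288
P(Perception stack fails) [OR] = 1 − (1−0.30) × (1−0.35) × (1−0.41) = 0.731550
P(Actuation path inoperative) [AND] = 0.37 × 0.015288 × 0.731550 = 0.004138
P(Brake command unavailable) [AND] = 0.27 × 0.004138 × 0.20 × 0.11 = 0.000025
P(Fallback branch unavailable) [AND] = 0.000025 × 0.17 × 0.17 = 0.000001
P(Planning chain unavailable) [OR] = 1 − (1−0.09) × (1−0.000001) = 0.090001
P(Autonomous vehicle fails to stop) [AND] = 0.090001 × 0.43 × 0.23 = 0.008901
Rounded to 4 decimal places: P(Autonomous vehicle fails to stop) ≈ 0.0089.

0.0089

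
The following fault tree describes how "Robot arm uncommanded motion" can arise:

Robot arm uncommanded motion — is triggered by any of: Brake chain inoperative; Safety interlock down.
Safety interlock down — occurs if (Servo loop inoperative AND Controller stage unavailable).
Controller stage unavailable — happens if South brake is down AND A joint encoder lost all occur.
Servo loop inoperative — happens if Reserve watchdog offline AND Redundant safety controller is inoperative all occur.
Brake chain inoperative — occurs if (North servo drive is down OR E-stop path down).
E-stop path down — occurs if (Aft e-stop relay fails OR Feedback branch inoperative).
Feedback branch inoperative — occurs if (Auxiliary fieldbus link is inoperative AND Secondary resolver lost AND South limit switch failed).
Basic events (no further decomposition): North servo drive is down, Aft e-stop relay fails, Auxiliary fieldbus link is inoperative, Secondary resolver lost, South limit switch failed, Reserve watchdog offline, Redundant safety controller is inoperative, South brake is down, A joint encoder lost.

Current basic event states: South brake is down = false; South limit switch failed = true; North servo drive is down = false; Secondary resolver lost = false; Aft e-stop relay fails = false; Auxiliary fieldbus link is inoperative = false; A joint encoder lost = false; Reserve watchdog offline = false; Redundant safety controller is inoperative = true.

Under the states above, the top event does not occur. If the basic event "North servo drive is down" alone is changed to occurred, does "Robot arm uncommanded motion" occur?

Yes

Counterfactual: set "North servo drive is down" to occurred.
Feedback branch inoperative [AND]: Auxiliary fieldbus link is inoperative=not, Secondary resolver lost=not, South limit switch failed=occurs → not all inputs occur → does not occur.
E-stop path down [OR]: Aft e-stop relay fails=not, Feedback branch inoperative=not → no input occurs → does not occur.
Brake chain inoperative [OR]: North servo drive is down=occurs, E-stop path down=not → at least one input occurs → occurs.
Servo loop inoperative [AND]: Reserve watchdog offline=not, Redundant safety controller is inoperative=occurs → not all inputs occur → does not occur.
Controller stage unavailable [AND]: South brake is down=not, A joint encoder lost=not → not all inputs occur → does not occur.
Safety interlock down [AND]: Servo loop inoperative=not, Controller stage unavailable=not → not all inputs occur → does not occur.
Robot arm uncommanded motion [OR]: Brake chain inoperative=occurs, Safety interlock down=not → at least one input occurs → occurs.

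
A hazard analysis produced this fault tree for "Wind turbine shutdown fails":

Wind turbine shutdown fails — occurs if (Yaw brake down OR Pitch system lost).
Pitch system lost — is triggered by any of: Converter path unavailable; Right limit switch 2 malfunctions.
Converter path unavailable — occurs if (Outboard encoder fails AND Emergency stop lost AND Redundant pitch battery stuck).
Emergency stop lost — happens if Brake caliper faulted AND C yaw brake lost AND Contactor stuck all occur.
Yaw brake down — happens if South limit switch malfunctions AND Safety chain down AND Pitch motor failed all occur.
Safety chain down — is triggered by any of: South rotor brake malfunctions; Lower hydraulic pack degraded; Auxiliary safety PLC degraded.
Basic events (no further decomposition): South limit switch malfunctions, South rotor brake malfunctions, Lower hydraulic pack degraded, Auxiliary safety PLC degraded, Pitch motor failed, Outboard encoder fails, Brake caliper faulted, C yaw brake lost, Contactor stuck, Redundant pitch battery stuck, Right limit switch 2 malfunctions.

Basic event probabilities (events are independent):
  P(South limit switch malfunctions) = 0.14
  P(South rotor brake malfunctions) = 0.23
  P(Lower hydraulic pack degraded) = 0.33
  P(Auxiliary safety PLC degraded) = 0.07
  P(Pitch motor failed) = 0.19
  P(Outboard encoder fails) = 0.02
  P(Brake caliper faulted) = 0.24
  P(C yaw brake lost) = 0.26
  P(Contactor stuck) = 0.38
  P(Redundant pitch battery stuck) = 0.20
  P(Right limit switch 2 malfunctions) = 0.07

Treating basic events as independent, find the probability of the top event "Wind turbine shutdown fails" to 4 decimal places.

P(Safety chain down) [OR] = 1 − (1−0.23) × (1−0.33) × (1−0.07) = 0.520213
P(Yaw brake down) [AND] = 0.14 × 0.520213 × 0.19 = 0.013838
P(Emergency stop lost) [AND] = 0.24 × 0.26 × 0.38 = 0.023712
P(Converter path unavailable) [AND] = 0.02 × 0.023712 × 0.20 = 0.000095
P(Pitch system lost) [OR] = 1 − (1−0.000095) × (1−0.07) = 0.070088
P(Wind turbine shutdown fails) [OR] = 1 − (1−0.013838) × (1−0.070088) = 0.082956
Rounded to 4 decimal places: P(Wind turbine shutdown fails) ≈ 0.0830.

0.0830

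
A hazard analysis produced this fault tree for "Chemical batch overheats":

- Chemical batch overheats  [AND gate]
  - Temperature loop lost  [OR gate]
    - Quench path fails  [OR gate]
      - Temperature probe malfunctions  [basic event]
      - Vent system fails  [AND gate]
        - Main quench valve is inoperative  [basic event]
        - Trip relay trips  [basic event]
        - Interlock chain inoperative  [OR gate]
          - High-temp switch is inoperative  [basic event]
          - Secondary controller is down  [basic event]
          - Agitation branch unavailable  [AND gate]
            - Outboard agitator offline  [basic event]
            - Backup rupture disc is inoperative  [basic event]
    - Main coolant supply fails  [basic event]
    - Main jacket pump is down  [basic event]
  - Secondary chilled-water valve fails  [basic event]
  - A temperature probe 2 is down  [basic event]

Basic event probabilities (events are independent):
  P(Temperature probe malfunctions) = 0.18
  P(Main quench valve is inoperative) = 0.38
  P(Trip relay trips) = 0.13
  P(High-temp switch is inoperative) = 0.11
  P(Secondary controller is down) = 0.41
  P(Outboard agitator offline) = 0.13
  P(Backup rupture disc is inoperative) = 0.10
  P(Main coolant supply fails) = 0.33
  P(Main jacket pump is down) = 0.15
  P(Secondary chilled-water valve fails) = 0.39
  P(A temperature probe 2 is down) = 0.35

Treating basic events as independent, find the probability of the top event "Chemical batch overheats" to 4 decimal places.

0.0743

P(Agitation branch unavailable) [AND] = 0.13 × 0.10 = 0.013000
P(Interlock chain inoperative) [OR] = 1 − (1−0.11) × (1−0.41) × (1−0.013000) = 0.481726
P(Vent system fails) [AND] = 0.38 × 0.13 × 0.481726 = 0.023797
P(Quench path fails) [OR] = 1 − (1−0.18) × (1−0.023797) = 0.199514
P(Temperature loop lost) [OR] = 1 − (1−0.199514) × (1−0.33) × (1−0.15) = 0.544123
P(Chemical batch overheats) [AND] = 0.544123 × 0.39 × 0.35 = 0.074273
Rounded to 4 decimal places: P(Chemical batch overheats) ≈ 0.0743.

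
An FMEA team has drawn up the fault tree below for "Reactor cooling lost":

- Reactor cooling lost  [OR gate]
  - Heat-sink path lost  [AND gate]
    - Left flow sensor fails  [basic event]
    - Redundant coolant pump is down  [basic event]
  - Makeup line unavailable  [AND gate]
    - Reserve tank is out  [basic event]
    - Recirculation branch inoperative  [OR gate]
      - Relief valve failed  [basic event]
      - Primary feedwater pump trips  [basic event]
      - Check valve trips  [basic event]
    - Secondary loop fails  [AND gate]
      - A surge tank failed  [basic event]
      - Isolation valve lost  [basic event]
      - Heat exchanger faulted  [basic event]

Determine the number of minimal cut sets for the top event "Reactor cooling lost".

Heat-sink path lost [AND]: one cut set from each child combined → 1 × 1 = 1 cut set(s).
Recirculation branch inoperative [OR]: union of children's cut sets → 3 cut set(s).
Secondary loop fails [AND]: one cut set from each child combined → 1 × 1 × 1 = 1 cut set(s).
Makeup line unavailable [AND]: one cut set from each child combined → 1 × 3 × 1 = 3 cut set(s).
Reactor cooling lost [OR]: union of children's cut sets → 4 cut set(s).
Minimal cut sets: {Left flow sensor fails, Redundant coolant pump is down}; {A surge tank failed, Heat exchanger faulted, Isolation valve lost, Relief valve failed, Reserve tank is out}; {A surge tank failed, Heat exchanger faulted, Isolation valve lost, Primary feedwater pump trips, Reserve tank is out}; {A surge tank failed, Check valve trips, Heat exchanger faulted, Isolation valve lost, Reserve tank is out}.

4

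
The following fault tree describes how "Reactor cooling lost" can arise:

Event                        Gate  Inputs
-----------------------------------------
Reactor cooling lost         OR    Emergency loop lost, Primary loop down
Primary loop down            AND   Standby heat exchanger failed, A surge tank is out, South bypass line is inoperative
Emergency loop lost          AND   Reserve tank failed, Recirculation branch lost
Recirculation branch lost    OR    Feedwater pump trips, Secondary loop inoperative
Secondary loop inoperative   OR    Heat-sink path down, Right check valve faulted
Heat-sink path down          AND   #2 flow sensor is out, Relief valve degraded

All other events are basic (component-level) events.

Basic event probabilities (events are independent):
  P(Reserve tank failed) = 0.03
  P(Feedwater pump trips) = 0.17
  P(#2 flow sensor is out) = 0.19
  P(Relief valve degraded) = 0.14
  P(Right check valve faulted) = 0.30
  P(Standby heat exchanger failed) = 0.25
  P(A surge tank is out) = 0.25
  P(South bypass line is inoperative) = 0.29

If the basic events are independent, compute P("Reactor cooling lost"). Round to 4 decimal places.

0.0309

P(Heat-sink path down) [AND] = 0.19 × 0.14 = 0.026600
P(Secondary loop inoperative) [OR] = 1 − (1−0.026600) × (1−0.30) = 0.318620
P(Recirculation branch lost) [OR] = 1 − (1−0.17) × (1−0.318620) = 0.434455
P(Emergency loop lost) [AND] = 0.03 × 0.434455 = 0.013034
P(Primary loop down) [AND] = 0.25 × 0.25 × 0.29 = 0.018125
P(Reactor cooling lost) [OR] = 1 − (1−0.013034) × (1−0.018125) = 0.030923
Rounded to 4 decimal places: P(Reactor cooling lost) ≈ 0.0309.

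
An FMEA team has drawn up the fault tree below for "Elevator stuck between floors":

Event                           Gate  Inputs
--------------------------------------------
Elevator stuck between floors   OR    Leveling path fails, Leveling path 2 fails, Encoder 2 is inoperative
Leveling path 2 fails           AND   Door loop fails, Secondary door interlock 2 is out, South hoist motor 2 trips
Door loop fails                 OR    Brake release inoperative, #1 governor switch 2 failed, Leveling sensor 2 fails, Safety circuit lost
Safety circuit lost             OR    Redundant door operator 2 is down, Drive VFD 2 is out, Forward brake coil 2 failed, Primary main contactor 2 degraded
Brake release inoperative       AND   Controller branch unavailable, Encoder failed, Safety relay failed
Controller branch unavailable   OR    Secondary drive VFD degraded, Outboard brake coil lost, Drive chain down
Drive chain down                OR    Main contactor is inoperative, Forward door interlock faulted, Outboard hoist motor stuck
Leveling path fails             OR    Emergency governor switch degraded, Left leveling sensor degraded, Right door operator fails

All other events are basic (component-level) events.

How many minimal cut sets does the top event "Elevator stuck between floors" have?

Leveling path fails [OR]: union of children's cut sets → 3 cut set(s).
Drive chain down [OR]: union of children's cut sets → 3 cut set(s).
Controller branch unavailable [OR]: union of children's cut sets → 5 cut set(s).
Brake release inoperative [AND]: one cut set from each child combined → 5 × 1 × 1 = 5 cut set(s).
Safety circuit lost [OR]: union of children's cut sets → 4 cut set(s).
Door loop fails [OR]: union of children's cut sets → 11 cut set(s).
Leveling path 2 fails [AND]: one cut set from each child combined → 11 × 1 × 1 = 11 cut set(s).
Elevator stuck between floors [OR]: union of children's cut sets → 15 cut set(s).

15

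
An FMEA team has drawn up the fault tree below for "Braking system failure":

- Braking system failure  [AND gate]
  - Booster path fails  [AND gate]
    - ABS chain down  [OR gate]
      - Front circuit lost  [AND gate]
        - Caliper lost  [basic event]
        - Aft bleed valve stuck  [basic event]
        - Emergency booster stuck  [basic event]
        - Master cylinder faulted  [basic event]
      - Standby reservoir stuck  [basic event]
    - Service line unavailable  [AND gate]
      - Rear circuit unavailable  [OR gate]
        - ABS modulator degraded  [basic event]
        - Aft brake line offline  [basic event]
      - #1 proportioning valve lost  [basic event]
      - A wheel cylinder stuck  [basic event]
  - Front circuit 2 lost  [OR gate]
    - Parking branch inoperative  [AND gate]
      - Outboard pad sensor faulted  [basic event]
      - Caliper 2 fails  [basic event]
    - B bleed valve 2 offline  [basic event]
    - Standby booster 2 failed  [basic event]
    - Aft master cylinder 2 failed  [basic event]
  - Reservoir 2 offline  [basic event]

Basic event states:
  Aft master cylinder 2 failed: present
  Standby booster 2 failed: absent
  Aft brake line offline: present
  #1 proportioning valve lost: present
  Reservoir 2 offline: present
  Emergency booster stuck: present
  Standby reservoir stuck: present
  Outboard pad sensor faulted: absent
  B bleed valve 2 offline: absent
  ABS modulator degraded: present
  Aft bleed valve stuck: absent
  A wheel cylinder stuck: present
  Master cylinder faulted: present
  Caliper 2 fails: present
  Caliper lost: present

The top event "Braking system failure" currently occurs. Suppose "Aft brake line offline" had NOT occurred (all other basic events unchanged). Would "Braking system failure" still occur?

Yes

Counterfactual: set "Aft brake line offline" to not occurred.
Front circuit lost [AND]: Caliper lost=occurs, Aft bleed valve stuck=not, Emergency booster stuck=occurs, Master cylinder faulted=occurs → not all inputs occur → does not occur.
ABS chain down [OR]: Front circuit lost=not, Standby reservoir stuck=occurs → at least one input occurs → occurs.
Rear circuit unavailable [OR]: ABS modulator degraded=occurs, Aft brake line offline=not → at least one input occurs → occurs.
Service line unavailable [AND]: Rear circuit unavailable=occurs, #1 proportioning valve lost=occurs, A wheel cylinder stuck=occurs → all inputs occur → occurs.
Booster path fails [AND]: ABS chain down=occurs, Service line unavailable=occurs → all inputs occur → occurs.
Parking branch inoperative [AND]: Outboard pad sensor faulted=not, Caliper 2 fails=occurs → not all inputs occur → does not occur.
Front circuit 2 lost [OR]: Parking branch inoperative=not, B bleed valve 2 offline=not, Standby booster 2 failed=not, Aft master cylinder 2 failed=occurs → at least one input occurs → occurs.
Braking system failure [AND]: Booster path fails=occurs, Front circuit 2 lost=occurs, Reservoir 2 offline=occurs → all inputs occur → occurs.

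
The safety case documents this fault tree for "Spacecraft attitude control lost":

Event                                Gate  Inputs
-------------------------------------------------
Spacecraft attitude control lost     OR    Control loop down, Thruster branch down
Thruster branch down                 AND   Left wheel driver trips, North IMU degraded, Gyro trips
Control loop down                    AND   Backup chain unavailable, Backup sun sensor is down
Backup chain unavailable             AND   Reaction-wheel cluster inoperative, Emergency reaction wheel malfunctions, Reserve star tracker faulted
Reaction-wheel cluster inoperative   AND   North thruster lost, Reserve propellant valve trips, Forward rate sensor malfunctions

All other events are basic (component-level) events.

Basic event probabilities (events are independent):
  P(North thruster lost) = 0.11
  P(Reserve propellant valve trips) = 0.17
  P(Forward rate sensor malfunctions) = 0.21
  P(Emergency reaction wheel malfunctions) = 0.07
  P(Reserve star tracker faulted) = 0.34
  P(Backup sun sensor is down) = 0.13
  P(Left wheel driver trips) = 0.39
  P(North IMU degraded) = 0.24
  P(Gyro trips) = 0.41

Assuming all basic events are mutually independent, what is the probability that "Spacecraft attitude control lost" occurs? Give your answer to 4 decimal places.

0.0384

P(Reaction-wheel cluster inoperative) [AND] = 0.11 × 0.17 × 0.21 = 0.003927
P(Backup chain unavailable) [AND] = 0.003927 × 0.07 × 0.34 = 0.000093
P(Control loop down) [AND] = 0.000093 × 0.13 = 0.000012
P(Thruster branch down) [AND] = 0.39 × 0.24 × 0.41 = 0.038376
P(Spacecraft attitude control lost) [OR] = 1 − (1−0.000012) × (1−0.038376) = 0.038388
Rounded to 4 decimal places: P(Spacecraft attitude control lost) ≈ 0.0384.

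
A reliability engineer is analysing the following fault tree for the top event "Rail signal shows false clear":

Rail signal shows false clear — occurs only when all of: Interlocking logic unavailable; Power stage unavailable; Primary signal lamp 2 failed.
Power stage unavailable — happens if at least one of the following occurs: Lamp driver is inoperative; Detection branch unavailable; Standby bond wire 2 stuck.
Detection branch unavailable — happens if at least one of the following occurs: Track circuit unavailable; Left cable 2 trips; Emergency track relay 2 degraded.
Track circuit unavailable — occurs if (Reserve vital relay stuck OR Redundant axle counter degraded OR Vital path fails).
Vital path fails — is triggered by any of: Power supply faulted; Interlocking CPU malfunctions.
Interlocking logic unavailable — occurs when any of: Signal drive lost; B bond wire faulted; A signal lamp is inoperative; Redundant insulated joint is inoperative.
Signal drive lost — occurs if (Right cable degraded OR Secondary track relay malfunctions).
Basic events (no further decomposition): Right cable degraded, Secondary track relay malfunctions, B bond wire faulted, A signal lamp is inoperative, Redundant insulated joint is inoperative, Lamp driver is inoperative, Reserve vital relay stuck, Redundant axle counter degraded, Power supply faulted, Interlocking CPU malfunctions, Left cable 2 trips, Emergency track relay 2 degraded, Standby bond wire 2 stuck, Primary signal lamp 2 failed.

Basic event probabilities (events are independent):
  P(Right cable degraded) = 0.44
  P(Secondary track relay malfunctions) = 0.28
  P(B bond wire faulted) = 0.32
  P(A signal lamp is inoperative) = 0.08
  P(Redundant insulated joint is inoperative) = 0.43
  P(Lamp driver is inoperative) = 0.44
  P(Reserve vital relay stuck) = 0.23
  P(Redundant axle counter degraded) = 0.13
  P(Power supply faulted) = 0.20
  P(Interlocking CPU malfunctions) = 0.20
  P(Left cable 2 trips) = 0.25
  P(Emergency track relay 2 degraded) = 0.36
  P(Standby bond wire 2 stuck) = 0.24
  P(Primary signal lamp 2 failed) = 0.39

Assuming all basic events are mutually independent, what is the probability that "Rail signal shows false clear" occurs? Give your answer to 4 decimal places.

P(Signal drive lost) [OR] = 1 − (1−0.44) × (1−0.28) = 0.596800
P(Interlocking logic unavailable) [OR] = 1 − (1−0.596800) × (1−0.32) × (1−0.08) × (1−0.43) = 0.856222
P(Vital path fails) [OR] = 1 − (1−0.20) × (1−0.20) = 0.360000
P(Track circuit unavailable) [OR] = 1 − (1−0.23) × (1−0.13) × (1−0.360000) = 0.571264
P(Detection branch unavailable) [OR] = 1 − (1−0.571264) × (1−0.25) × (1−0.36) = 0.794207
P(Power stage unavailable) [OR] = 1 − (1−0.44) × (1−0.794207) × (1−0.24) = 0.912414
P(Rail signal shows false clear) [AND] = 0.856222 × 0.912414 × 0.39 = 0.304679
Rounded to 4 decimal places: P(Rail signal shows false clear) ≈ 0.3047.

0.3047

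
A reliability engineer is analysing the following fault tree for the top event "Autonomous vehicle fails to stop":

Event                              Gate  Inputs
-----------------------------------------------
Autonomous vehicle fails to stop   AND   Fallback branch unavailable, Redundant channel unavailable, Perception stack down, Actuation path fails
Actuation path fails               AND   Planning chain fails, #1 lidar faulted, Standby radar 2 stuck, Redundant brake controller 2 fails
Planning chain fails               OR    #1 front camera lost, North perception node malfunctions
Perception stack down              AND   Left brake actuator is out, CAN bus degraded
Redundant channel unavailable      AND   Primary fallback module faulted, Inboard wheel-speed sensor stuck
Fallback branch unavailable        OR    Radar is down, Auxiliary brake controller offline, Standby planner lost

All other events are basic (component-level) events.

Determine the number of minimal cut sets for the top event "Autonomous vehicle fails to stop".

Fallback branch unavailable [OR]: union of children's cut sets → 3 cut set(s).
Redundant channel unavailable [AND]: one cut set from each child combined → 1 × 1 = 1 cut set(s).
Perception stack down [AND]: one cut set from each child combined → 1 × 1 = 1 cut set(s).
Planning chain fails [OR]: union of children's cut sets → 2 cut set(s).
Actuation path fails [AND]: one cut set from each child combined → 2 × 1 × 1 × 1 = 2 cut set(s).
Autonomous vehicle fails to stop [AND]: one cut set from each child combined → 3 × 1 × 1 × 2 = 6 cut set(s).
Minimal cut sets: {#1 front camera lost, #1 lidar faulted, CAN bus degraded, Inboard wheel-speed sensor stuck, Left brake actuator is out, Primary fallback module faulted, Radar is down, Redundant brake controller 2 fails, Standby radar 2 stuck}; {#1 lidar faulted, CAN bus degraded, Inboard wheel-speed sensor stuck, Left brake actuator is out, North perception node malfunctions, Primary fallback module faulted, Radar is down, Redundant brake controller 2 fails, Standby radar 2 stuck}; {#1 front camera lost, #1 lidar faulted, Auxiliary brake controller offline, CAN bus degraded, Inboard wheel-speed sensor stuck, Left brake actuator is out, Primary fallback module faulted, Redundant brake controller 2 fails, Standby radar 2 stuck}; {#1 lidar faulted, Auxiliary brake controller offline, CAN bus degraded, Inboard wheel-speed sensor stuck, Left brake actuator is out, North perception node malfunctions, Primary fallback module faulted, Redundant brake controller 2 fails, Standby radar 2 stuck}; {#1 front camera lost, #1 lidar faulted, CAN bus degraded, Inboard wheel-speed sensor stuck, Left brake actuator is out, Primary fallback module faulted, Redundant brake controller 2 fails, Standby planner lost, Standby radar 2 stuck}; {#1 lidar faulted, CAN bus degraded, Inboard wheel-speed sensor stuck, Left brake actuator is out, North perception node malfunctions, Primary fallback module faulted, Redundant brake controller 2 fails, Standby planner lost, Standby radar 2 stuck}.

6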